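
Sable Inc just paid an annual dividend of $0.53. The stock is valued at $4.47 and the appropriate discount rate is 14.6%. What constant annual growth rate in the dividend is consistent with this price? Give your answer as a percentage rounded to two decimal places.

P = D₀(1+g)/(r−g) ⇒ P(r−g) = D₀(1+g) ⇒ g(P+D₀) = P·r − D₀
g = (P·r − D₀)/(P + D₀) = ($4.47×0.146 − $0.53) / ($4.47 + $0.53) = 0.024524

2.45%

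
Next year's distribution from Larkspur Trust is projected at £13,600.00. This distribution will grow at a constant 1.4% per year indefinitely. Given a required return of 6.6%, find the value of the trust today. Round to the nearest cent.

Growing perpetuity: P = D₁ / (r − g) = £13,600.0000 / (0.066 − 0.014) = £261,538.46

£261538.46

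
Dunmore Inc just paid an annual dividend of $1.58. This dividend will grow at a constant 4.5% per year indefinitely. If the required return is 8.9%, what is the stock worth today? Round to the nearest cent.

$37.53

D₁ = D₀ × (1 + g) = $1.58 × 1.045 = $1.6511
Growing perpetuity: P = D₁ / (r − g) = $1.6511 / (0.089 − 0.045) = $37.53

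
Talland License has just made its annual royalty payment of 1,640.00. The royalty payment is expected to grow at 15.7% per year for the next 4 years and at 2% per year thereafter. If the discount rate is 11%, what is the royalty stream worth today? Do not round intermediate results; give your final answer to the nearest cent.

29224.77

D_1 = 1897.48000
D_2 = 2195.38436
D_3 = 2540.05970
D_4 = 2938.84908
Terminal value at year 4: TV = D_4×(1+g_2)/(r−g_2) = 2997.62606/0.09 = 33306.95622
P_0 = D_1/(1+r)^1 + D_2/(1+r)^2 + D_3/(1+r)^3 + D_4/(1+r)^4 + TV/(1+r)^4
    = 1709.44144 + 1781.82320 + 1857.26976 + 1935.91092 + 21940.32372 = 29224.76903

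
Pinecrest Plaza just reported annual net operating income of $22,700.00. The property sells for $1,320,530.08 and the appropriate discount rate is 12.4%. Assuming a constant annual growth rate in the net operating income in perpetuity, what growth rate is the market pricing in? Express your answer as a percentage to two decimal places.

P = D₀(1+g)/(r−g) ⇒ P(r−g) = D₀(1+g) ⇒ g(P+D₀) = P·r − D₀
g = (P·r − D₀)/(P + D₀) = ($1,320,530.08×0.124 − $22,700.00) / ($1,320,530.08 + $22,700.00) = 0.105005

10.50%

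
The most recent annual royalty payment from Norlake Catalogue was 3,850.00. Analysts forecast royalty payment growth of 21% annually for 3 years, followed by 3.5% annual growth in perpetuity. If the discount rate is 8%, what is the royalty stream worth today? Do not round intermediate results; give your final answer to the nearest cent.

139090.24

D_1 = 4658.50000
D_2 = 5636.78500
D_3 = 6820.50985
Terminal value at year 3: TV = D_3×(1+g_2)/(r−g_2) = 7059.22769/0.045 = 156871.72655
P_0 = D_1/(1+r)^1 + D_2/(1+r)^2 + D_3/(1+r)^3 + TV/(1+r)^3
    = 4313.42593 + 4832.63460 + 5414.34062 + 124529.83424 = 139090.23539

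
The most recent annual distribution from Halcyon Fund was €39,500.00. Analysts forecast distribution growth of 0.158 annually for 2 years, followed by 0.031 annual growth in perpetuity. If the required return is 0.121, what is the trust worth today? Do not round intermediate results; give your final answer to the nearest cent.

D_1 = 45741.00000
D_2 = 52968.07800
Terminal value at year 2: TV = D_2×(1+g_2)/(r−g_2) = 54610.08842/0.09 = 606778.76020
P_0 = D_1/(1+r)^1 + D_2/(1+r)^2 + TV/(1+r)^2
    = 40803.74665 + 42150.52509 + 482857.68187 = 565811.95361

€565811.95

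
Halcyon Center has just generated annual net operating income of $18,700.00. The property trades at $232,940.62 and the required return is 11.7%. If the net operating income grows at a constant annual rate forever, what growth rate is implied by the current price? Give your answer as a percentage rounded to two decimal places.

3.40%

P = D₀(1+g)/(r−g) ⇒ P(r−g) = D₀(1+g) ⇒ g(P+D₀) = P·r − D₀
g = (P·r − D₀)/(P + D₀) = ($232,940.62×0.117 − $18,700.00) / ($232,940.62 + $18,700.00) = 0.033993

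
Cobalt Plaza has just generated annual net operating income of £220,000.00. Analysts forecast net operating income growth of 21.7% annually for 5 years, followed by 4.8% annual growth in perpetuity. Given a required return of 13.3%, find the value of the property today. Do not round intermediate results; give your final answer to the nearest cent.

£5248771.62

D_1 = 267740.00000
D_2 = 325839.58000
D_3 = 396546.76886
D_4 = 482597.41770
D_5 = 587321.05734
Terminal value at year 5: TV = D_5×(1+g_2)/(r−g_2) = 615512.46810/0.085 = 7241323.15408
P_0 = D_1/(1+r)^1 + D_2/(1+r)^2 + D_3/(1+r)^3 + D_4/(1+r)^4 + D_5/(1+r)^5 + TV/(1+r)^5
    = 236310.67961 + 253830.62408 + 272649.48765 + 292863.57147 + 314576.31640 + 3878540.93627 = 5248771.61548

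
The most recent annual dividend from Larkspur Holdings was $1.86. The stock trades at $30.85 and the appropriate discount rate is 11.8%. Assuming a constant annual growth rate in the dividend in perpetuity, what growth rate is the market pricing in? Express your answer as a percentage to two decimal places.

5.44%

P = D₀(1+g)/(r−g) ⇒ P(r−g) = D₀(1+g) ⇒ g(P+D₀) = P·r − D₀
g = (P·r − D₀)/(P + D₀) = ($30.85×0.118 − $1.86) / ($30.85 + $1.86) = 0.054427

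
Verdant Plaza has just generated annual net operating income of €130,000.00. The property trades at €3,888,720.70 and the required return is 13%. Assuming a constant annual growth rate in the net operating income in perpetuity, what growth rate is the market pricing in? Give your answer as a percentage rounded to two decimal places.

9.34%

P = D₀(1+g)/(r−g) ⇒ P(r−g) = D₀(1+g) ⇒ g(P+D₀) = P·r − D₀
g = (P·r − D₀)/(P + D₀) = (€3,888,720.70×0.13 − €130,000.00) / (€3,888,720.70 + €130,000.00) = 0.093446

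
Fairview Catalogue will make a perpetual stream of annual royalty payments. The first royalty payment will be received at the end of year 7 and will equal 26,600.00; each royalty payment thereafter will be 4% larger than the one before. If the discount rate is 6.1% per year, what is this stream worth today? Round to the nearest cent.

887912.23

Value at end of year 6: C₁ / (r − g) = 26,600.00 / (0.061 − 0.04) = 1,266,666.6667
Discount to today: PV = 1,266,666.6667 / (1 + 0.061)^6 = 1,266,666.6667 / 1.426567 = 887,912.23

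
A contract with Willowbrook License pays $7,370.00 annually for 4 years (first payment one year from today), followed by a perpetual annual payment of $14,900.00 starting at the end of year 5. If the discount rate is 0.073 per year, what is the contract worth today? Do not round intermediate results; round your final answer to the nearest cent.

$178775.68

PV of 4-year annuity: $7,370.00 × [1 − (1+0.073)^−4] / 0.073 = 24795.60639
Perpetuity value at year 4: $14,900.00 / 0.073 = 204109.58904
PV of perpetuity: 204109.58904 / (1+0.073)^4 = 153980.07273
Total PV = 24795.60639 + 153980.07273 = 178775.67912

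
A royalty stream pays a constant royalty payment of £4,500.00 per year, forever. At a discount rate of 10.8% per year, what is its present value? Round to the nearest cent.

Level perpetuity: PV = C / r = £4,500.00 / 0.108 = £41,666.67

£41666.67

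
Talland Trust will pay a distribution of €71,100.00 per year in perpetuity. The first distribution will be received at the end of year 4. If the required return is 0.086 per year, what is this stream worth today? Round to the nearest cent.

€645478.34

Value at end of year 3: C / r = €71,100.00 / 0.086 = €826,744.1860
Discount to today: PV = €826,744.1860 / (1 + 0.086)^3 = €826,744.1860 / 1.280824 = €645,478.34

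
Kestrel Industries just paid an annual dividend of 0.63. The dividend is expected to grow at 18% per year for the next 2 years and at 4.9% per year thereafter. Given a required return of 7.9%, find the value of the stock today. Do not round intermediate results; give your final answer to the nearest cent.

27.79

D_1 = 0.74340
D_2 = 0.87721
Terminal value at year 2: TV = D_2×(1+g_2)/(r−g_2) = 0.92020/0.03 = 30.67318
P_0 = D_1/(1+r)^1 + D_2/(1+r)^2 + TV/(1+r)^2
    = 0.68897 + 0.75346 + 26.34607 = 27.78851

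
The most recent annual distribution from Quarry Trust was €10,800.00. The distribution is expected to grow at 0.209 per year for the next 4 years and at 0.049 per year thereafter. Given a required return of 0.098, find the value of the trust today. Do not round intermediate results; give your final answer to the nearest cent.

€395137.87

D_1 = 13057.20000
D_2 = 15786.15480
D_3 = 19085.46115
D_4 = 23074.32253
Terminal value at year 4: TV = D_4×(1+g_2)/(r−g_2) = 24204.96434/0.049 = 493978.86405
P_0 = D_1/(1+r)^1 + D_2/(1+r)^2 + D_3/(1+r)^3 + D_4/(1+r)^4 + TV/(1+r)^4
    = 11891.80328 + 13093.98011 + 14417.68848 + 15875.21437 + 339859.18111 = 395137.86735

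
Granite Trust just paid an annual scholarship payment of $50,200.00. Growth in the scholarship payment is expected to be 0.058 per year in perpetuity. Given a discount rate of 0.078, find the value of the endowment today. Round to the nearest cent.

D₁ = D₀ × (1 + g) = $50,200.00 × 1.058 = $53,111.6000
Growing perpetuity: P = D₁ / (r − g) = $53,111.6000 / (0.078 − 0.058) = $2,655,580.00

$2655580.00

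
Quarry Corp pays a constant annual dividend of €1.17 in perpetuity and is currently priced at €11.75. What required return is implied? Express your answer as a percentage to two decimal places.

9.96%

P = C/r ⇒ r = C/P = €1.17/€11.75 = 0.099574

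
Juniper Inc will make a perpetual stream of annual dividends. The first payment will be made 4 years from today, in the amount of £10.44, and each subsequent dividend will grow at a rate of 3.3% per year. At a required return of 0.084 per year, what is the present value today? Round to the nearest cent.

£160.71

Value at end of year 3: C₁ / (r − g) = £10.44 / (0.084 − 0.033) = £204.7059
Discount to today: PV = £204.7059 / (1 + 0.084)^3 = £204.7059 / 1.273761 = £160.71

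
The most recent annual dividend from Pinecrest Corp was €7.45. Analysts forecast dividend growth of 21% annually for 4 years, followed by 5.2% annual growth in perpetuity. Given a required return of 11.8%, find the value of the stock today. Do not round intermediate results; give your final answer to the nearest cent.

D_1 = 9.01450
D_2 = 10.90755
D_3 = 13.19813
D_4 = 15.96974
Terminal value at year 4: TV = D_4×(1+g_2)/(r−g_2) = 16.80016/0.066 = 254.54792
P_0 = D_1/(1+r)^1 + D_2/(1+r)^2 + D_3/(1+r)^3 + D_4/(1+r)^4 + TV/(1+r)^4
    = 8.06306 + 8.72657 + 9.44467 + 10.22187 + 162.93048 = 199.38666

€199.39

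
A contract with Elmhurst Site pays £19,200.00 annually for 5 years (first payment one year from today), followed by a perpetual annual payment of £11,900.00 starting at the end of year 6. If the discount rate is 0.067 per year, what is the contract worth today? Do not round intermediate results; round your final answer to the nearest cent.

£207785.35

PV of 5-year annuity: £19,200.00 × [1 − (1+0.067)^−5] / 0.067 = 79360.20905
Perpetuity value at year 5: £11,900.00 / 0.067 = 177611.94030
PV of perpetuity: 177611.94030 / (1+0.067)^5 = 128425.14406
Total PV = 79360.20905 + 128425.14406 = 207785.35312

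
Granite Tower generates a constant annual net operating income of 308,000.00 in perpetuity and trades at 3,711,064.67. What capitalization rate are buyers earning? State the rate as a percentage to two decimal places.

P = C/r ⇒ r = C/P = 308,000.00/3,711,064.67 = 0.082995

8.30%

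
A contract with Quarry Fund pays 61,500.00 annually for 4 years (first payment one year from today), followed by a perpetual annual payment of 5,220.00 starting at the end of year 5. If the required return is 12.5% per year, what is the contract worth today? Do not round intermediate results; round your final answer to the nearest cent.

210917.38

PV of 4-year annuity: 61,500.00 × [1 − (1+0.125)^−4] / 0.125 = 184846.82213
Perpetuity value at year 4: 5,220.00 / 0.125 = 41760.00000
PV of perpetuity: 41760.00000 / (1+0.125)^4 = 26070.56241
Total PV = 184846.82213 + 26070.56241 = 210917.38455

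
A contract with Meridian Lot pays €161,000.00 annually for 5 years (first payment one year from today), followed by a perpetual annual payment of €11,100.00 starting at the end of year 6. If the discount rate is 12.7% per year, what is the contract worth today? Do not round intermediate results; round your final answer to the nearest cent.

€618516.80

PV of 5-year annuity: €161,000.00 × [1 − (1+0.127)^−5] / 0.127 = 570443.97505
Perpetuity value at year 5: €11,100.00 / 0.127 = 87401.57480
PV of perpetuity: 87401.57480 / (1+0.127)^5 = 48072.82870
Total PV = 570443.97505 + 48072.82870 = 618516.80375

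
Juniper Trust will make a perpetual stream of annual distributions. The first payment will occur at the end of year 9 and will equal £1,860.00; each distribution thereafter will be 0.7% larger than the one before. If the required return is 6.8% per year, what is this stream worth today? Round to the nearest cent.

£18014.12

Value at end of year 8: C₁ / (r − g) = £1,860.00 / (0.068 − 0.007) = £30,491.8033
Discount to today: PV = £30,491.8033 / (1 + 0.068)^8 = £30,491.8033 / 1.692661 = £18,014.12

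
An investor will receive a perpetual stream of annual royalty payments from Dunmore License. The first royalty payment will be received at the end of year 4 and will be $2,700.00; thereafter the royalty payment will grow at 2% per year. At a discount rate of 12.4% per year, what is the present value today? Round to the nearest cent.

Value at end of year 3: C₁ / (r − g) = $2,700.00 / (0.124 − 0.02) = $25,961.5385
Discount to today: PV = $25,961.5385 / (1 + 0.124)^3 = $25,961.5385 / 1.420035 = $18,282.33

$18282.33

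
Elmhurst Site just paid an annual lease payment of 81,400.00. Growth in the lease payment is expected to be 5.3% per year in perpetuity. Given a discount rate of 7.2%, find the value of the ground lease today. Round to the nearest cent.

4511273.68

D₁ = D₀ × (1 + g) = 81,400.00 × 1.053 = 85,714.2000
Growing perpetuity: P = D₁ / (r − g) = 85,714.2000 / (0.072 − 0.053) = 4,511,273.68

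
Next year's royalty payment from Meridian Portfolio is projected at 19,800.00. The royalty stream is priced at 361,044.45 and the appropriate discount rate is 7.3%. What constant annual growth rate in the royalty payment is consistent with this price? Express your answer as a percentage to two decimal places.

P = D₁/(r−g) ⇒ g = r − D₁/P = 0.073 − 19,800.00/361,044.45 = 0.018159

1.82%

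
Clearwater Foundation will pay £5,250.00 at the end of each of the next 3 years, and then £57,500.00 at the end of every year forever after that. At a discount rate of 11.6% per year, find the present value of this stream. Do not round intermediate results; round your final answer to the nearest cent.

£369326.30

PV of 3-year annuity: £5,250.00 × [1 − (1+0.116)^−3] / 0.116 = 12696.79625
Perpetuity value at year 3: £57,500.00 / 0.116 = 495689.65517
PV of perpetuity: 495689.65517 / (1+0.116)^3 = 356629.50572
Total PV = 12696.79625 + 356629.50572 = 369326.30198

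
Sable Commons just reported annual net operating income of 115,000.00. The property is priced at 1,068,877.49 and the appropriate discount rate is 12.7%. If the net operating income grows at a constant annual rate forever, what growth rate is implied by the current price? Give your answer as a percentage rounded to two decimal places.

P = D₀(1+g)/(r−g) ⇒ P(r−g) = D₀(1+g) ⇒ g(P+D₀) = P·r − D₀
g = (P·r − D₀)/(P + D₀) = (1,068,877.49×0.127 − 115,000.00) / (1,068,877.49 + 115,000.00) = 0.017525

1.75%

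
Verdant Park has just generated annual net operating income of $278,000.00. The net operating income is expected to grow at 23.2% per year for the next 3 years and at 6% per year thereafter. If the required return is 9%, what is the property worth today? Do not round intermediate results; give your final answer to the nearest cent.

D_1 = 342496.00000
D_2 = 421955.07200
D_3 = 519848.64870
Terminal value at year 3: TV = D_3×(1+g_2)/(r−g_2) = 551039.56763/0.03 = 18367985.58754
P_0 = D_1/(1+r)^1 + D_2/(1+r)^2 + D_3/(1+r)^3 + TV/(1+r)^3
    = 314216.51376 + 355151.14216 + 401418.53866 + 14183455.03270 = 15254241.22728

$15254241.23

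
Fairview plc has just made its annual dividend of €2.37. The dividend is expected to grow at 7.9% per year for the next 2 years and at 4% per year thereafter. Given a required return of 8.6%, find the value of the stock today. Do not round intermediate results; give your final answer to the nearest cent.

D_1 = 2.55723
D_2 = 2.75925
Terminal value at year 2: TV = D_2×(1+g_2)/(r−g_2) = 2.86962/0.046 = 62.38307
P_0 = D_1/(1+r)^1 + D_2/(1+r)^2 + TV/(1+r)^2
    = 2.35472 + 2.33955 + 52.89408 = 57.58835

€57.59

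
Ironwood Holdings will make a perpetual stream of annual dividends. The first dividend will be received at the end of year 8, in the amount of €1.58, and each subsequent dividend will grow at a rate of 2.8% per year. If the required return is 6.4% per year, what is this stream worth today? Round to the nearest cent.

Value at end of year 7: C₁ / (r − g) = €1.58 / (0.064 − 0.028) = €43.8889
Discount to today: PV = €43.8889 / (1 + 0.064)^7 = €43.8889 / 1.543801 = €28.43

€28.43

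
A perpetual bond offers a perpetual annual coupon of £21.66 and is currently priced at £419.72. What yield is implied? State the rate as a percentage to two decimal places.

5.16%

P = C/r ⇒ r = C/P = £21.66/£419.72 = 0.051606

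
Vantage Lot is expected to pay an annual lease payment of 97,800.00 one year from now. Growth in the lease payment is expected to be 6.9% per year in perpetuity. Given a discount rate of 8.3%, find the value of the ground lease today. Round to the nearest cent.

6985714.29

Growing perpetuity: P = D₁ / (r − g) = 97,800.0000 / (0.083 − 0.069) = 6,985,714.29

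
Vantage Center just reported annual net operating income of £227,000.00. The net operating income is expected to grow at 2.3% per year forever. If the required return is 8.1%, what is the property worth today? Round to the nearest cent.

£4003810.34

D₁ = D₀ × (1 + g) = £227,000.00 × 1.023 = £232,221.0000
Growing perpetuity: P = D₁ / (r − g) = £232,221.0000 / (0.081 − 0.023) = £4,003,810.34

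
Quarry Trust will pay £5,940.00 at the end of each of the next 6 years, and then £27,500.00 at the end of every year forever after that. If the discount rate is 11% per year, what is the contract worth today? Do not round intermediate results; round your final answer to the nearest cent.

PV of 6-year annuity: £5,940.00 × [1 − (1+0.11)^−6] / 0.11 = 25129.39485
Perpetuity value at year 6: £27,500.00 / 0.11 = 250000.00000
PV of perpetuity: 250000.00000 / (1+0.11)^6 = 133660.20902
Total PV = 25129.39485 + 133660.20902 = 158789.60387

£158789.60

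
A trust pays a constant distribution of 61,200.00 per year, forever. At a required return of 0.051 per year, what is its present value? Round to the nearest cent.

1200000.00

Level perpetuity: PV = C / r = 61,200.00 / 0.051 = 1,200,000.00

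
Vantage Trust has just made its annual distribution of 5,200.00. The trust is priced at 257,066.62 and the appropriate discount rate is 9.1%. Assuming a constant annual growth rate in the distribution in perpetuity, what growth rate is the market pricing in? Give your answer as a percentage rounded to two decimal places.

6.94%

P = D₀(1+g)/(r−g) ⇒ P(r−g) = D₀(1+g) ⇒ g(P+D₀) = P·r − D₀
g = (P·r − D₀)/(P + D₀) = (257,066.62×0.091 − 5,200.00) / (257,066.62 + 5,200.00) = 0.069369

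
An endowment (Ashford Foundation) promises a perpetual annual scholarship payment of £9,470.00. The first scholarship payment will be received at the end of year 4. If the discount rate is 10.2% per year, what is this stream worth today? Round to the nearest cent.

Value at end of year 3: C / r = £9,470.00 / 0.102 = £92,843.1373
Discount to today: PV = £92,843.1373 / (1 + 0.102)^3 = £92,843.1373 / 1.338273 = £69,375.32

£69375.32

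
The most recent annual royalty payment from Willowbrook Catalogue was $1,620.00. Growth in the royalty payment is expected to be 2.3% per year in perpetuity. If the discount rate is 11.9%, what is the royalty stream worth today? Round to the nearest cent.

D₁ = D₀ × (1 + g) = $1,620.00 × 1.023 = $1,657.2600
Growing perpetuity: P = D₁ / (r − g) = $1,657.2600 / (0.119 − 0.023) = $17,263.13

$17263.13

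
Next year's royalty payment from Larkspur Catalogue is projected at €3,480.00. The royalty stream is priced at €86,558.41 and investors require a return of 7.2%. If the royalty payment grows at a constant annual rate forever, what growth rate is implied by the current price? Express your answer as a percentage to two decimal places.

P = D₁/(r−g) ⇒ g = r − D₁/P = 0.072 − €3,480.00/€86,558.41 = 0.031796

3.18%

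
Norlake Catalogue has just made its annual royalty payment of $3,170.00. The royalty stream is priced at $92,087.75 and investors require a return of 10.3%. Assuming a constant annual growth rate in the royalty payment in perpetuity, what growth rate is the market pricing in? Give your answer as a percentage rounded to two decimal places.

P = D₀(1+g)/(r−g) ⇒ P(r−g) = D₀(1+g) ⇒ g(P+D₀) = P·r − D₀
g = (P·r − D₀)/(P + D₀) = ($92,087.75×0.103 − $3,170.00) / ($92,087.75 + $3,170.00) = 0.066294

6.63%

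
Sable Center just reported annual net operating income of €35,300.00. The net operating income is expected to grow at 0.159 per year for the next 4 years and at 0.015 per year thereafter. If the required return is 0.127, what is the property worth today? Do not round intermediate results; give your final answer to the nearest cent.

€509328.59

D_1 = 40912.70000
D_2 = 47417.81930
D_3 = 54957.25257
D_4 = 63695.45573
Terminal value at year 4: TV = D_4×(1+g_2)/(r−g_2) = 64650.88756/0.112 = 577240.06753
P_0 = D_1/(1+r)^1 + D_2/(1+r)^2 + D_3/(1+r)^3 + D_4/(1+r)^4 + TV/(1+r)^4
    = 36302.30701 + 37333.07349 + 38393.10752 + 39483.24012 + 357816.86360 = 509328.59174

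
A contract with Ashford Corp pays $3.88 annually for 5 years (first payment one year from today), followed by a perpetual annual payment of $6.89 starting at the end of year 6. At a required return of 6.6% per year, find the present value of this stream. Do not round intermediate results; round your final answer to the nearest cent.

$91.92

PV of 5-year annuity: $3.88 × [1 − (1+0.066)^−5] / 0.066 = 16.08061
Perpetuity value at year 5: $6.89 / 0.066 = 104.39394
PV of perpetuity: 104.39394 / (1+0.066)^5 = 75.83842
Total PV = 16.08061 + 75.83842 = 91.91903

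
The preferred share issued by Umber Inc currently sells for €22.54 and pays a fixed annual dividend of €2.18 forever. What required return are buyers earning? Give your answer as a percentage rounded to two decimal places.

P = C/r ⇒ r = C/P = €2.18/€22.54 = 0.096717

9.67%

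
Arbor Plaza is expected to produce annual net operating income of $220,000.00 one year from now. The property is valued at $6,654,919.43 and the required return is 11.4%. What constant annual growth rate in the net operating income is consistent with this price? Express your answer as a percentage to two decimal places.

P = D₁/(r−g) ⇒ g = r − D₁/P = 0.114 − $220,000.00/$6,654,919.43 = 0.080942

8.09%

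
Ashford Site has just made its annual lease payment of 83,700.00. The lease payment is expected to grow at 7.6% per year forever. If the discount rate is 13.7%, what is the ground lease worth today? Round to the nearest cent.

D₁ = D₀ × (1 + g) = 83,700.00 × 1.076 = 90,061.2000
Growing perpetuity: P = D₁ / (r − g) = 90,061.2000 / (0.137 − 0.076) = 1,476,413.11

1476413.11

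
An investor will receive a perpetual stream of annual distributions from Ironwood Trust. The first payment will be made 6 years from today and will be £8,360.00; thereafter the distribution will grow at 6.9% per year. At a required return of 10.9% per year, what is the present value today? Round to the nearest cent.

£124591.54

Value at end of year 5: C₁ / (r − g) = £8,360.00 / (0.109 − 0.069) = £209,000.0000
Discount to today: PV = £209,000.0000 / (1 + 0.109)^5 = £209,000.0000 / 1.677481 = £124,591.54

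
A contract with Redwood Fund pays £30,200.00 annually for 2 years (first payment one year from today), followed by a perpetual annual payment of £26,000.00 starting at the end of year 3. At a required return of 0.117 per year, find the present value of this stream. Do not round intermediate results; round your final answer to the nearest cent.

£229348.52

PV of 2-year annuity: £30,200.00 × [1 − (1+0.117)^−2] / 0.117 = 51241.45520
Perpetuity value at year 2: £26,000.00 / 0.117 = 222222.22222
PV of perpetuity: 222222.22222 / (1+0.117)^2 = 178107.06211
Total PV = 51241.45520 + 178107.06211 = 229348.51732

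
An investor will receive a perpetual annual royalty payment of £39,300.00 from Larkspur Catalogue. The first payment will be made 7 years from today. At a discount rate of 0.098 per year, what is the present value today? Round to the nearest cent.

£228850.80

Value at end of year 6: C / r = £39,300.00 / 0.098 = £401,020.4082
Discount to today: PV = £401,020.4082 / (1 + 0.098)^6 = £401,020.4082 / 1.752323 = £228,850.80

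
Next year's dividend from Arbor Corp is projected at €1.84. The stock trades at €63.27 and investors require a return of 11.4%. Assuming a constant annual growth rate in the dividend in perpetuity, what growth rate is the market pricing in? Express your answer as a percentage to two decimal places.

P = D₁/(r−g) ⇒ g = r − D₁/P = 0.114 − €1.84/€63.27 = 0.084918

8.49%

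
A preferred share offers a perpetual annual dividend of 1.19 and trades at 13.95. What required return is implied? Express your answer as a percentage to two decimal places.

8.53%

P = C/r ⇒ r = C/P = 1.19/13.95 = 0.085305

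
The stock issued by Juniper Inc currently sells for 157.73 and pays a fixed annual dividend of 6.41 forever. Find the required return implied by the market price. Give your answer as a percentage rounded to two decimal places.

4.06%

P = C/r ⇒ r = C/P = 6.41/157.73 = 0.040639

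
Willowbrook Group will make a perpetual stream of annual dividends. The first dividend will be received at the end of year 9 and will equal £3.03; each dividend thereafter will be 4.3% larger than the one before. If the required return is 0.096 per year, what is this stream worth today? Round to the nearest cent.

Value at end of year 8: C₁ / (r − g) = £3.03 / (0.096 − 0.043) = £57.1698
Discount to today: PV = £57.1698 / (1 + 0.096)^8 = £57.1698 / 2.082018 = £27.46

£27.46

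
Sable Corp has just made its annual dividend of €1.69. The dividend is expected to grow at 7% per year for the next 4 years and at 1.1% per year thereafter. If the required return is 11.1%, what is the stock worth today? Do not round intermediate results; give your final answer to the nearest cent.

€20.86

D_1 = 1.80830
D_2 = 1.93488
D_3 = 2.07032
D_4 = 2.21525
Terminal value at year 4: TV = D_4×(1+g_2)/(r−g_2) = 2.23961/0.1 = 22.39613
P_0 = D_1/(1+r)^1 + D_2/(1+r)^2 + D_3/(1+r)^3 + D_4/(1+r)^4 + TV/(1+r)^4
    = 1.62763 + 1.56757 + 1.50972 + 1.45400 + 14.69998 = 20.85890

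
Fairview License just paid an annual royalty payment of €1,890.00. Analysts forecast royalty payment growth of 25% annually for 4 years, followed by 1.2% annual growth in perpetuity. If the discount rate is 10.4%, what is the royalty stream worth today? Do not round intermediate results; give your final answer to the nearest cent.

D_1 = 2362.50000
D_2 = 2953.12500
D_3 = 3691.40625
D_4 = 4614.25781
Terminal value at year 4: TV = D_4×(1+g_2)/(r−g_2) = 4669.62891/0.092 = 50756.83594
P_0 = D_1/(1+r)^1 + D_2/(1+r)^2 + D_3/(1+r)^3 + D_4/(1+r)^4 + TV/(1+r)^4
    = 2139.94565 + 2422.94571 + 2743.37150 + 3106.17244 + 34167.89689 = 44580.33220

€44580.33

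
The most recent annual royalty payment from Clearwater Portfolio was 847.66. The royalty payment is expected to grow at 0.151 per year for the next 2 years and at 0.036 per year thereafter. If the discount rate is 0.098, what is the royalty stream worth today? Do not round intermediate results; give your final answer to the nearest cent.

D_1 = 975.65666
D_2 = 1122.98082
Terminal value at year 2: TV = D_2×(1+g_2)/(r−g_2) = 1163.40813/0.062 = 18764.64718
P_0 = D_1/(1+r)^1 + D_2/(1+r)^2 + TV/(1+r)^2
    = 888.57619 + 931.46739 + 15564.51967 = 17384.56326

17384.56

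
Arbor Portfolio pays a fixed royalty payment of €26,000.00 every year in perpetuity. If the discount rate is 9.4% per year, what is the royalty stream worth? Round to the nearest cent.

Level perpetuity: PV = C / r = €26,000.00 / 0.094 = €276,595.74

€276595.74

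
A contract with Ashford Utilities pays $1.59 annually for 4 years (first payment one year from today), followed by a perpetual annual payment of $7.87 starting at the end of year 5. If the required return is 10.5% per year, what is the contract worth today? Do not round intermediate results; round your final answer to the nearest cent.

PV of 4-year annuity: $1.59 × [1 − (1+0.105)^−4] / 0.105 = 4.98601
Perpetuity value at year 4: $7.87 / 0.105 = 74.95238
PV of perpetuity: 74.95238 / (1+0.105)^4 = 50.27318
Total PV = 4.98601 + 50.27318 = 55.25919

$55.26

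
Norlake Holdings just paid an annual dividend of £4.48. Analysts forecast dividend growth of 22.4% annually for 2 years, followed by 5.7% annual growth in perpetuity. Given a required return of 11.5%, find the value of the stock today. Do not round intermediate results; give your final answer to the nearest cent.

£108.70

D_1 = 5.48352
D_2 = 6.71183
Terminal value at year 2: TV = D_2×(1+g_2)/(r−g_2) = 7.09440/0.058 = 122.31729
P_0 = D_1/(1+r)^1 + D_2/(1+r)^2 + TV/(1+r)^2
    = 4.91796 + 5.39872 + 98.38709 = 108.70377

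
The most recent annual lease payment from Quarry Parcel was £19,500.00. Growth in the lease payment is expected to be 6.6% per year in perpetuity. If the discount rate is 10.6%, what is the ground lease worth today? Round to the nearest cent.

£519675.00

D₁ = D₀ × (1 + g) = £19,500.00 × 1.066 = £20,787.0000
Growing perpetuity: P = D₁ / (r − g) = £20,787.0000 / (0.106 − 0.066) = £519,675.00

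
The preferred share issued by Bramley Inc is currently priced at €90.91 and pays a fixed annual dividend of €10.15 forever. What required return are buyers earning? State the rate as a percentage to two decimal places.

P = C/r ⇒ r = C/P = €10.15/€90.91 = 0.111649

11.16%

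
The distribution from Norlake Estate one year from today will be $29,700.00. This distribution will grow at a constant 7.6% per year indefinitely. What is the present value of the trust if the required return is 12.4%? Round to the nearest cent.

$618750.00

Growing perpetuity: P = D₁ / (r − g) = $29,700.0000 / (0.124 − 0.076) = $618,750.00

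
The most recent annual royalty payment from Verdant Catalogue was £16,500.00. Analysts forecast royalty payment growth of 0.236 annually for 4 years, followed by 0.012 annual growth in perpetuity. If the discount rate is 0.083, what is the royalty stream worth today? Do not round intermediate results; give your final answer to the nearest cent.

£491836.39

D_1 = 20394.00000
D_2 = 25206.98400
D_3 = 31155.83222
D_4 = 38508.60863
Terminal value at year 4: TV = D_4×(1+g_2)/(r−g_2) = 38970.71193/0.071 = 548883.26665
P_0 = D_1/(1+r)^1 + D_2/(1+r)^2 + D_3/(1+r)^3 + D_4/(1+r)^4 + TV/(1+r)^4
    = 18831.02493 + 21491.36363 + 24527.53966 + 27992.64914 + 398993.81590 = 491836.39326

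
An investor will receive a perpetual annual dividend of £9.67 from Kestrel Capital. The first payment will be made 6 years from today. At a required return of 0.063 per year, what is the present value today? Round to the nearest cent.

Value at end of year 5: C / r = £9.67 / 0.063 = £153.4921
Discount to today: PV = £153.4921 / (1 + 0.063)^5 = £153.4921 / 1.357270 = £113.09

£113.09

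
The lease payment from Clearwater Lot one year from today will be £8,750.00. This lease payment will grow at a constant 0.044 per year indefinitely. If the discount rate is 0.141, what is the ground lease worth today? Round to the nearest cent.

Growing perpetuity: P = D₁ / (r − g) = £8,750.0000 / (0.141 − 0.044) = £90,206.19

£90206.19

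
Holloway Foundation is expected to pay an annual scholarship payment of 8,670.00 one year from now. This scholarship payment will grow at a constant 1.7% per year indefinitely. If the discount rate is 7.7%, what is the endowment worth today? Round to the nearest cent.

144500.00

Growing perpetuity: P = D₁ / (r − g) = 8,670.0000 / (0.077 − 0.017) = 144,500.00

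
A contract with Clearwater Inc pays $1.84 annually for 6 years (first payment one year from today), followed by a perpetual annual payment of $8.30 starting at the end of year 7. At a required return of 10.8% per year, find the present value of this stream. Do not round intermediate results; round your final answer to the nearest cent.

$49.36

PV of 6-year annuity: $1.84 × [1 − (1+0.108)^−6] / 0.108 = 7.82924
Perpetuity value at year 6: $8.30 / 0.108 = 76.85185
PV of perpetuity: 76.85185 / (1+0.108)^6 = 41.53515
Total PV = 7.82924 + 41.53515 = 49.36439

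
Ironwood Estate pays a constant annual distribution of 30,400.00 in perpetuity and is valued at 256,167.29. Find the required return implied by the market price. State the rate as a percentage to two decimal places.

11.87%

P = C/r ⇒ r = C/P = 30,400.00/256,167.29 = 0.118672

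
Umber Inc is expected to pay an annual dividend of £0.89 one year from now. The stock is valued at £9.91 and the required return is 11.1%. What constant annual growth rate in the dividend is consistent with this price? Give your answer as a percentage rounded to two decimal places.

2.12%

P = D₁/(r−g) ⇒ g = r − D₁/P = 0.111 − £0.89/£9.91 = 0.021192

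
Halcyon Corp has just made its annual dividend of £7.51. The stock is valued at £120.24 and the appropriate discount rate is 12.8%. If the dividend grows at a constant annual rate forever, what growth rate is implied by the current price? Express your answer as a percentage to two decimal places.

P = D₀(1+g)/(r−g) ⇒ P(r−g) = D₀(1+g) ⇒ g(P+D₀) = P·r − D₀
g = (P·r − D₀)/(P + D₀) = (£120.24×0.128 − £7.51) / (£120.24 + £7.51) = 0.061689

6.17%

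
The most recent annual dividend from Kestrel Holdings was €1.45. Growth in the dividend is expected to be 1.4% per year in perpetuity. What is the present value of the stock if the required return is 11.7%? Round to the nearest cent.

D₁ = D₀ × (1 + g) = €1.45 × 1.014 = €1.4703
Growing perpetuity: P = D₁ / (r − g) = €1.4703 / (0.117 − 0.014) = €14.27

€14.27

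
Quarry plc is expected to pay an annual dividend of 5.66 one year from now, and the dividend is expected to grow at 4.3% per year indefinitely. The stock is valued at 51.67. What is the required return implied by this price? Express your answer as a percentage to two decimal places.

P = D₁/(r − g) ⇒ r = D₁/P + g = 5.6600/51.67 + 0.043 = 0.109541 + 0.043 = 0.152541

15.25%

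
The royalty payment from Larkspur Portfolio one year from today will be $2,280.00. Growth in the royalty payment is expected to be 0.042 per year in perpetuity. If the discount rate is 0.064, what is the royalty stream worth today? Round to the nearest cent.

Growing perpetuity: P = D₁ / (r − g) = $2,280.0000 / (0.064 − 0.042) = $103,636.36

$103636.36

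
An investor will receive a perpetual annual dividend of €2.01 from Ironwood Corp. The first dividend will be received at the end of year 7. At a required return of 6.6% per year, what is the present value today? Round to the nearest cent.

Value at end of year 6: C / r = €2.01 / 0.066 = €30.4545
Discount to today: PV = €30.4545 / (1 + 0.066)^6 = €30.4545 / 1.467382 = €20.75

€20.75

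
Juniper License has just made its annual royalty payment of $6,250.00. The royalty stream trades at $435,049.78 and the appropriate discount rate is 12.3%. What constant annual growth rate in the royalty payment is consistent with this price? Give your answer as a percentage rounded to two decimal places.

10.71%

P = D₀(1+g)/(r−g) ⇒ P(r−g) = D₀(1+g) ⇒ g(P+D₀) = P·r − D₀
g = (P·r − D₀)/(P + D₀) = ($435,049.78×0.123 − $6,250.00) / ($435,049.78 + $6,250.00) = 0.107095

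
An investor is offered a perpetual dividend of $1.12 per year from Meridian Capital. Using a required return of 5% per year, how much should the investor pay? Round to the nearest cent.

$22.40

Level perpetuity: PV = C / r = $1.12 / 0.05 = $22.40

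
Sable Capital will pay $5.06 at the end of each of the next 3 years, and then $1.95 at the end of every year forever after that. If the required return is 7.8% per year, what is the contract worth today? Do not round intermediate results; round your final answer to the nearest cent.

$33.04

PV of 3-year annuity: $5.06 × [1 − (1+0.078)^−3] / 0.078 = 13.08731
Perpetuity value at year 3: $1.95 / 0.078 = 25.00000
PV of perpetuity: 25.00000 / (1+0.078)^3 = 19.95647
Total PV = 13.08731 + 19.95647 = 33.04378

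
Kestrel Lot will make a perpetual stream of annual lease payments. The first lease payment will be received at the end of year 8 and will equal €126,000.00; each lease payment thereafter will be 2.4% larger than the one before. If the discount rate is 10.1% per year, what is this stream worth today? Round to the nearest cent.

Value at end of year 7: C₁ / (r − g) = €126,000.00 / (0.101 − 0.024) = €1,636,363.6364
Discount to today: PV = €1,636,363.6364 / (1 + 0.101)^7 = €1,636,363.6364 / 1.961152 = €834,389.03

€834389.03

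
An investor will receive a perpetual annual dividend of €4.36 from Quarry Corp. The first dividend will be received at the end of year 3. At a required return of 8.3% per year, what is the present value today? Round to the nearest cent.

Value at end of year 2: C / r = €4.36 / 0.083 = €52.5301
Discount to today: PV = €52.5301 / (1 + 0.083)^2 = €52.5301 / 1.172889 = €44.79

€44.79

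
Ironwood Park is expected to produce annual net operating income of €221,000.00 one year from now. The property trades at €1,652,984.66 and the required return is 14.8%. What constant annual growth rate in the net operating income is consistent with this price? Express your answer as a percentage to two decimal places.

P = D₁/(r−g) ⇒ g = r − D₁/P = 0.148 − €221,000.00/€1,652,984.66 = 0.014302

1.43%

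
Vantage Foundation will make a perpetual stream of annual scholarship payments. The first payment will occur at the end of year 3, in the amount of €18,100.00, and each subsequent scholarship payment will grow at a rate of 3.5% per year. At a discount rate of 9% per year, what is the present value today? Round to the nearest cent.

Value at end of year 2: C₁ / (r − g) = €18,100.00 / (0.09 − 0.035) = €329,090.9091
Discount to today: PV = €329,090.9091 / (1 + 0.09)^2 = €329,090.9091 / 1.188100 = €276,989.23

€276989.23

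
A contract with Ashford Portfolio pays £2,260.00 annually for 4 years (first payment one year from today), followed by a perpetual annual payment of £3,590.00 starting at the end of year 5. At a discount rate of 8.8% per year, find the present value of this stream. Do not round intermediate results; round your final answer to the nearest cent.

PV of 4-year annuity: £2,260.00 × [1 − (1+0.088)^−4] / 0.088 = 7354.02457
Perpetuity value at year 4: £3,590.00 / 0.088 = 40795.45455
PV of perpetuity: 40795.45455 / (1+0.088)^4 = 29113.61905
Total PV = 7354.02457 + 29113.61905 = 36467.64362

£36467.64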